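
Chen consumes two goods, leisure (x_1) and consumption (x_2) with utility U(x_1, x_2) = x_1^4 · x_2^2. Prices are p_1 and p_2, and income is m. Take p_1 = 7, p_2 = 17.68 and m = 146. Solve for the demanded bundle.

MU_x_1/MU_x_2 = (4·x_2)/(2·x_1); tangency sets this equal to p_1/p_2.
So 4·p_2·x_2 = 2·p_1·x_1; combined with the budget, a share 2/3 of income goes to x_1.
Demand: x_1*(p_1,p_2,m) = 2/3·m/p_1 and x_2* = 1/3·m/p_2.
At p_1=7, p_2=17.68, m=146: x_1* = 2/3·146/7 = 13.9048, x_2* = 2.7526.

x_1* = 13.9048, x_2* = 2.7526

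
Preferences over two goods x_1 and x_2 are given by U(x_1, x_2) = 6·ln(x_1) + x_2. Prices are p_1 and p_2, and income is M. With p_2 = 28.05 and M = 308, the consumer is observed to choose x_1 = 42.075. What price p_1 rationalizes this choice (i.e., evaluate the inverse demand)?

p_1 = 4

Set MRS = p_1/p_2: (6/x_1)/1 = p_1/p_2.
So x_1*(p_1,p_2) = 6·p_2/p_1, independent of income; and x_2* = (M − 6·p_2)/p_2.
Set x_1* = 42.075 in the demand function and solve for p_1: p_1 = 4.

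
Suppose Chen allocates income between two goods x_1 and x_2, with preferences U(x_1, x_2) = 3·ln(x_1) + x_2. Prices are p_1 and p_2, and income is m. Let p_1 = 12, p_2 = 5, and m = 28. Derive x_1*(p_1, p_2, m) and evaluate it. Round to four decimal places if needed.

MU_x_1 = 3/x_1, MU_x_2 = 1. Tangency: 3/x_1 = p_1/p_2.
So x_1*(p_1,p_2) = 3·p_2/p_1, independent of income; and x_2* = (m − 3·p_2)/p_2.
At the given prices: x_1* = 3·5/12 = 1.25.

x_1* = 1.25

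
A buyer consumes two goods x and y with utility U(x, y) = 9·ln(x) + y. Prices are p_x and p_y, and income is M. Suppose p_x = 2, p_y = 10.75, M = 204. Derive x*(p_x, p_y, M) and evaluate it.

x* = 48.375

MU_x = 9/x, MU_y = 1. Tangency: 9/x = p_x/p_y.
So x*(p_x,p_y) = 9·p_y/p_x, independent of income; and y* = (M − 9·p_y)/p_y.
At the given prices: x* = 9·10.75/2 = 48.375.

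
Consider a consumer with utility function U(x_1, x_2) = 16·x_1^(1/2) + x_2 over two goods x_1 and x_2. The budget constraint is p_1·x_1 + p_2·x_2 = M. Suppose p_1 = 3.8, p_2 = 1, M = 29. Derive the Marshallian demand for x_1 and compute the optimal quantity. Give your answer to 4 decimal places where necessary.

x_1* = 4.4321

MU_x_1 = 8/√x_1, MU_x_2 = 1. Tangency: 8/√x_1 = p_1/p_2.
Thus x_1* = (8·p_2/p_1)² — independent of M — with the rest of income spent on x_2.
Plugging in: x_1* = (8·1/3.8)² = 4.4321.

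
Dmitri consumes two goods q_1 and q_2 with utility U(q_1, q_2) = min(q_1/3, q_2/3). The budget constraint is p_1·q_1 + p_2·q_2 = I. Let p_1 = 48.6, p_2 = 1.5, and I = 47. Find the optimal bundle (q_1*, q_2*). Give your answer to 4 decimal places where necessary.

q_1* = 0.9381, q_2* = 0.9381

Demand: q_1*(p_1,p_2,I) = 3·I/(3·p_1 + 3·p_2), q_2* = 3·I/(3·p_1 + 3·p_2).
Here 3·48.6 + 3·1.5 = 150.3, giving q_1* = 0.9381 and q_2* = 0.9381.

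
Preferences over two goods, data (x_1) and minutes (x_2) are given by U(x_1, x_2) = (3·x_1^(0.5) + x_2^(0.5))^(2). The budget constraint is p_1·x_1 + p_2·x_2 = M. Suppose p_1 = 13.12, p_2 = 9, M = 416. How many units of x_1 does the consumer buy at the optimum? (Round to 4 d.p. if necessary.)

x_1* = 27.2874

From the CES first-order condition, 3·(x_2/x_1)^(0.5) = p_1/p_2.
Hence x_2/x_1 = ((1/3)·p_1/p_2)^(1/(0.5)), i.e. raised to the 2 power.
Substitute x_2 = (x_2/x_1)·x_1 into the budget: x_1* = M/(p_1 + p_2·(x_2/x_1)).
Numerically x_2/x_1 = 0.236124, so x_1* = 416/(13.12 + 9·0.236124) = 27.2874.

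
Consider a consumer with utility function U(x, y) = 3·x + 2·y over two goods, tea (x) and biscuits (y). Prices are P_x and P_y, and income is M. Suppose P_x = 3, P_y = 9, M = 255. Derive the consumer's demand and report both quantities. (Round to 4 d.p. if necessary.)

Linear utility — the consumer picks whichever good has higher MU/price: 3/3 = 1 vs 2/9 = 0.2222.
x gives more utility per dollar, so spend all income on x: x* = M/P_x, y* = 0.
Numerically: x* = 85, y* = 0.

x* = 85, y* = 0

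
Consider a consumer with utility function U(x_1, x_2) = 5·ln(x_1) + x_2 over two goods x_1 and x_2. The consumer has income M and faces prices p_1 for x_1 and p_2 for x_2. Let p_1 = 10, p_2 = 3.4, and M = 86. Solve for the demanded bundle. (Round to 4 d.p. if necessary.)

MU_x_1 = 5/x_1, MU_x_2 = 1. Tangency: 5/x_1 = p_1/p_2.
So x_1*(p_1,p_2) = 5·p_2/p_1, independent of income; and x_2* = (M − 5·p_2)/p_2.
At the given prices: x_1* = 5·3.4/10 = 1.7, and x_2* = 20.2941.

x_1* = 1.7, x_2* = 20.2941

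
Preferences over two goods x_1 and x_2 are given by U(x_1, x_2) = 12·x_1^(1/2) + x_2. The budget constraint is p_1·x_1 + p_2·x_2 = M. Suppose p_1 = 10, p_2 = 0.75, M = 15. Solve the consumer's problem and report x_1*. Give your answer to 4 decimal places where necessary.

MU_x_1 = 6/√x_1, MU_x_2 = 1. Tangency: 6/√x_1 = p_1/p_2.
Solve: √x_1 = 6·p_2/p_1, so x_1*(p_1,p_2) = (6·p_2/p_1)², and x_2* = (M − p_1·x_1*)/p_2.
Plugging in: x_1* = (6·0.75/10)² = 0.2025.

x_1* = 0.2025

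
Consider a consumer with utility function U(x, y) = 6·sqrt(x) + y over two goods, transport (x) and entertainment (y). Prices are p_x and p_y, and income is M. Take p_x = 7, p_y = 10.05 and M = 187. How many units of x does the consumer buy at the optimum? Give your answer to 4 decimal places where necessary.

Set MRS = p_x/p_y: 3·x^(−1/2) = p_x/p_y.
Thus x* = (3·p_y/p_x)² — independent of M — with the rest of income spent on y.
Plugging in: x* = (3·10.05/7)² = 18.5515.

x* = 18.5515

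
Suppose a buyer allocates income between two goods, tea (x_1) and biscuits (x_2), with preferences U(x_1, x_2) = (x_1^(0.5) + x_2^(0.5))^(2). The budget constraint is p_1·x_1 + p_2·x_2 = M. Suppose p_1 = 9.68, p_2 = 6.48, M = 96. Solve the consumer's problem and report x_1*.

x_1* = 3.9768

MU_x_1 ∝ x_1^(-0.5), MU_x_2 ∝ x_2^(-0.5), so MRS = (x_2/x_1)^(0.5) = p_1/p_2.
Solve for the ratio: x_2/x_1 = [p_1/p_2]^(2).
With the ratio pinned down, the budget gives x_1* = M/(p_1 + p_2·(x_2/x_1)) and x_2* = (x_2/x_1)·x_1*.
Numerically x_2/x_1 = 2.23152, so x_1* = 96/(9.68 + 6.48·2.23152) = 3.9768.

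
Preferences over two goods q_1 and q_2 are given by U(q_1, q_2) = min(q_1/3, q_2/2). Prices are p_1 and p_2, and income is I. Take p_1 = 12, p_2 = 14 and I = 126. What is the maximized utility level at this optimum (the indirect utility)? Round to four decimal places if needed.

Demand: q_1*(p_1,p_2,I) = 3·I/(3·p_1 + 2·p_2), q_2* = 2·I/(3·p_1 + 2·p_2).
Here 3·12 + 2·14 = 64, giving q_1* = 5.9062 and q_2* = 3.9375.
Utility at the optimum: U(5.9062, 3.9375) = 1.9688.

V = 1.9688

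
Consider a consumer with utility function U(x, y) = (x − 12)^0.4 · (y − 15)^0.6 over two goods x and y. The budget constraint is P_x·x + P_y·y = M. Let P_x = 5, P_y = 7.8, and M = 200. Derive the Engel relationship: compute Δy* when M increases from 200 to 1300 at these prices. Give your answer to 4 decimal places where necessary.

MRS = (2/3)·(y−15)/(x−12). Tangency with P_x/P_y gives y−15 = (3/2)·(P_x/P_y)·(x−12).
Substituting into the budget: x* = 12 + 0.4·(M − 12·P_x − 15·P_y)/P_x, and y* = 15 + 0.6·(…)/P_y.
Discretionary income = 200 − 12·5 − 15·7.8 = 23; y* = 15 + 0.6·23/7.8 = 16.7692.
At M' = 1300: y* = 101.3846. Change: 101.3846 − 16.7692 = 84.6154.

Δy* = 84.6154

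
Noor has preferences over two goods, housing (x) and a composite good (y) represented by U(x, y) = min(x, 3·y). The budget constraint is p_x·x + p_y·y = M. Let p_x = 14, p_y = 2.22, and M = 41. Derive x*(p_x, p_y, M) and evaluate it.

x* = 2.7815

Leontief preferences: the optimum is at the kink where x/3 = y/1, i.e. y = (1/3)·x.
Budget: p_x·x + p_y·(1/3)·x = M, so (3·p_x + p_y)·x = 3·M.
Demand: x*(p_x,p_y,M) = 3·M/(3·p_x + p_y), y* = M/(3·p_x + p_y).
Here 3·14 + 2.22 = 44.22, giving x* = 2.7815.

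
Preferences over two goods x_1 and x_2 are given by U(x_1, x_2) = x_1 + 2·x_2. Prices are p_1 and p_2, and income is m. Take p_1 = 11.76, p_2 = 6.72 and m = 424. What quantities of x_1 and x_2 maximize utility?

x_1* = 0, x_2* = 63.0952

Perfect substitutes: compare marginal utility per dollar. 1/p_1 vs 2/p_2 → 0.085 vs 0.2976.
x_2 gives more utility per dollar, so spend all income on x_2: x_2* = m/p_2, x_1* = 0.
Numerically: x_1* = 0, x_2* = 63.0952.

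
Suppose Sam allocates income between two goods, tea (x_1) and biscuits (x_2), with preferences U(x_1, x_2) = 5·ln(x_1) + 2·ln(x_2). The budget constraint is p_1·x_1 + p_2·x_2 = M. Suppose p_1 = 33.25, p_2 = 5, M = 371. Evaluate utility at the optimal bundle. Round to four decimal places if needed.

V = 16.4864

MU_x_1/MU_x_2 = (5·x_2)/(2·x_1); tangency sets this equal to p_1/p_2.
Rearranging, p_2·x_2 = (2/5)·p_1·x_1. Substituting into the budget gives p_1·x_1·(1 + (2/5)) = M.
Demand: x_1*(p_1,p_2,M) = 5/7·M/p_1 and x_2* = 2/7·M/p_2.
At p_1=33.25, p_2=5, M=371: x_1* = 5/7·371/33.25 = 7.9699, x_2* = 21.2.
Utility at the optimum: U(7.9699, 21.2) = 16.4864.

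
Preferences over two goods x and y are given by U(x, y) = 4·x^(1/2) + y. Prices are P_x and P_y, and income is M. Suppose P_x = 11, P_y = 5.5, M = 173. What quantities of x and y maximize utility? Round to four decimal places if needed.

Set MRS = P_x/P_y: 2·x^(−1/2) = P_x/P_y.
Thus x* = (2·P_y/P_x)² — independent of M — with the rest of income spent on y.
Plugging in: x* = (2·5.5/11)² = 1, y* = 29.4545.

x* = 1, y* = 29.4545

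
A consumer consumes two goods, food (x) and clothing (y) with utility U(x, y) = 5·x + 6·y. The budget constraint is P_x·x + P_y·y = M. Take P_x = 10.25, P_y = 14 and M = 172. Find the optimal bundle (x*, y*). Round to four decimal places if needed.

x* = 16.7805, y* = 0

Linear utility — the consumer picks whichever good has higher MU/price: 5/10.25 = 0.4878 vs 6/14 = 0.4286.
x gives more utility per dollar, so spend all income on x: x* = M/P_x, y* = 0.
Numerically: x* = 16.7805, y* = 0.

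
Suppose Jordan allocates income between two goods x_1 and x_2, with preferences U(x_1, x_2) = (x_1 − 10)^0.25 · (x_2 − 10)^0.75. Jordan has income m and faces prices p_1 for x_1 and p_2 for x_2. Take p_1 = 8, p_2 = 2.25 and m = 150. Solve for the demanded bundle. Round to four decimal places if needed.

x_1* = 11.4844, x_2* = 25.8333

MRS = (1/3)·(x_2−10)/(x_1−10). Tangency with p_1/p_2 gives x_2−10 = 3·(p_1/p_2)·(x_1−10).
After buying the subsistence bundle (10, 10), a share 0.25 of the remaining income goes to x_1: x_1* = 10 + 0.25·(m − 10p_1 − 10p_2)/p_1.
Discretionary income = 150 − 10·8 − 10·2.25 = 47.5; x_1* = 10 + 0.25·47.5/8 = 11.4844; x_2* = 10 + 0.75·47.5/2.25 = 25.8333.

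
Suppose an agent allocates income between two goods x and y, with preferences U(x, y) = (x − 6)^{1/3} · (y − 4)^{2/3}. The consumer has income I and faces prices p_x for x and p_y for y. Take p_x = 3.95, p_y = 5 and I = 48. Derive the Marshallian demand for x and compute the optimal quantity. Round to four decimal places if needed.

x* = 6.3629

Discretionary income = 48 − 6·3.95 − 4·5 = 4.3; x* = 6 + 1/3·4.3/3.95 = 6.3629.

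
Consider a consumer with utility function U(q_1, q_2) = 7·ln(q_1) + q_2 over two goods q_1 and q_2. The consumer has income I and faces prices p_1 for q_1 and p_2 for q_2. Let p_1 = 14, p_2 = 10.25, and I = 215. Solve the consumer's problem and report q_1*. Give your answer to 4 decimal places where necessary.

q_1* = 5.125

Set MRS = p_1/p_2: (7/q_1)/1 = p_1/p_2.
So q_1*(p_1,p_2) = 7·p_2/p_1, independent of income; and q_2* = (I − 7·p_2)/p_2.
At the given prices: q_1* = 7·10.25/14 = 5.125.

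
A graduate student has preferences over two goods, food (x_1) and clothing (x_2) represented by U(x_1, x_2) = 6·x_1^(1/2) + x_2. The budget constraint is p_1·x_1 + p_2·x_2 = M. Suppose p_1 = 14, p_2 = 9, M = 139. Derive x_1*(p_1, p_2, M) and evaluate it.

x_1* = 3.7194

Utility is quasi-linear in x_2; the FOC for x_1 is 3/√x_1 = p_1/p_2.
Thus x_1* = (3·p_2/p_1)² — independent of M — with the rest of income spent on x_2.
Plugging in: x_1* = (3·9/14)² = 3.7194.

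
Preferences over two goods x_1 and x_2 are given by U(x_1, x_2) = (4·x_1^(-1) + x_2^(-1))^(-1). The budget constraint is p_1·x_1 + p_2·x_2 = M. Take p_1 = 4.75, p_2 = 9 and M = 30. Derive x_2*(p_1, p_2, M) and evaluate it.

Substitute x_2 = (x_2/x_1)·x_1 into the budget: x_1* = M/(p_1 + p_2·(x_2/x_1)).
Numerically x_2/x_1 = 0.363242, so x_1* = 30/(4.75 + 9·0.363242) = 3.741 and x_2* = 0.363242·3.741 = 1.3589.

x_2* = 1.3589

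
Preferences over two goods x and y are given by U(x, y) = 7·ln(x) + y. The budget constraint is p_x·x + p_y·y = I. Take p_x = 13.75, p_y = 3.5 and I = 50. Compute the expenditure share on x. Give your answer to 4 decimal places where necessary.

share on x = 0.49

So x*(p_x,p_y) = 7·p_y/p_x, independent of income; and y* = (I − 7·p_y)/p_y.
At the given prices: x* = 7·3.5/13.75 = 1.7818, and y* = 7.2857.
Expenditure on x: 13.75·1.7818 = 24.5; share = 0.49.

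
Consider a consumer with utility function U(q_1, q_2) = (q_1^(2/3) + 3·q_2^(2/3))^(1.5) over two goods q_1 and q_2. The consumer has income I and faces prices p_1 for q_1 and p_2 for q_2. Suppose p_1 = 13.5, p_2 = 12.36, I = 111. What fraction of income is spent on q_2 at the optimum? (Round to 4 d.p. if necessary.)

MRS = MU_q_1/MU_q_2 = (1/3)·(q_2/q_1)^(1/3). Set equal to p_1/p_2.
Solve for the ratio: q_2/q_1 = [3·p_1/p_2]^(3).
Substitute q_2 = (q_2/q_1)·q_1 into the budget: q_1* = I/(p_1 + p_2·(q_2/q_1)).
Numerically q_2/q_1 = 35.18112, so q_1* = 111/(13.5 + 12.36·35.18112) = 0.2476 and q_2* = 35.18112·0.2476 = 8.7102.
Expenditure on q_2: 12.36·8.7102 = 107.6577; share = 0.9699.

share on q_2 = 0.9699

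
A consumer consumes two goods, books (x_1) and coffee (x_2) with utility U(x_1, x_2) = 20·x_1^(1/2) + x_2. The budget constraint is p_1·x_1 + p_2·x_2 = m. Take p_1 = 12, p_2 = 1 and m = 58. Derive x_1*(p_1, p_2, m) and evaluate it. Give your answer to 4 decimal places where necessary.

x_1* = 0.6944

MU_x_1 = 10/√x_1, MU_x_2 = 1. Tangency: 10/√x_1 = p_1/p_2.
Solve: √x_1 = 10·p_2/p_1, so x_1*(p_1,p_2) = (10·p_2/p_1)², and x_2* = (m − p_1·x_1*)/p_2.
Plugging in: x_1* = (10·1/12)² = 0.6944.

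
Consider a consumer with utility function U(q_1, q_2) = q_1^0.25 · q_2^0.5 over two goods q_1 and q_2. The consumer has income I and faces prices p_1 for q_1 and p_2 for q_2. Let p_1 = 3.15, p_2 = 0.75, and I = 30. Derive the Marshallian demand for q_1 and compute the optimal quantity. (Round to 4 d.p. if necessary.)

q_1* = 3.1746

MU_q_1/MU_q_2 = (0.25·q_2)/(0.5·q_1); tangency sets this equal to p_1/p_2.
So 0.25·p_2·q_2 = 0.5·p_1·q_1; combined with the budget, a share 1/3 of income goes to q_1.
Demand: q_1*(p_1,p_2,I) = 1/3·I/p_1 and q_2* = 2/3·I/p_2.
At p_1=3.15, p_2=0.75, I=30: q_1* = 1/3·30/3.15 = 3.1746.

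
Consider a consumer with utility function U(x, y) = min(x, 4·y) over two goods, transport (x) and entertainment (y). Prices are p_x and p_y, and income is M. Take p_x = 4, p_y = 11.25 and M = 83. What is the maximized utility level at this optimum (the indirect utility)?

Leontief preferences: the optimum is at the kink where x/4 = y/1, i.e. y = (1/4)·x.
Budget: p_x·x + p_y·(1/4)·x = M, so (4·p_x + p_y)·x = 4·M.
Demand: x*(p_x,p_y,M) = 4·M/(4·p_x + p_y), y* = M/(4·p_x + p_y).
Here 4·4 + 11.25 = 27.25, giving x* = 12.1835 and y* = 3.0459.
Utility at the optimum: U(12.1835, 3.0459) = 12.1835.

V = 12.1835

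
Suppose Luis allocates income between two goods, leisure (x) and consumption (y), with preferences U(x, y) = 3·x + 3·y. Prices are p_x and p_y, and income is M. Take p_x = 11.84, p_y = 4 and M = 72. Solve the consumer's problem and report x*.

x* = 0

Perfect substitutes: compare marginal utility per dollar. 3/p_x vs 3/p_y → 0.2534 vs 0.75.
y gives more utility per dollar, so spend all income on y: y* = M/p_y, x* = 0.
Numerically: x* = 0, y* = 18.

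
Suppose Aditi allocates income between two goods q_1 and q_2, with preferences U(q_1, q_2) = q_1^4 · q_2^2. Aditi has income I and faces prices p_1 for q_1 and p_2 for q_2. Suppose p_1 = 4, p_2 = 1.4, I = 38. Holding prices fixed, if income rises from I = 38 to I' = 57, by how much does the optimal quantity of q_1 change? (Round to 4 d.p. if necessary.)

The MRS is 2·q_2/q_1. Set MRS = p_1/p_2.
Rearranging, p_2·q_2 = (1/2)·p_1·q_1. Substituting into the budget gives p_1·q_1·(1 + (1/2)) = I.
Demand: q_1*(p_1,p_2,I) = 2/3·I/p_1 and q_2* = 1/3·I/p_2.
At p_1=4, p_2=1.4, I=38: q_1* = 2/3·38/4 = 6.3333.
At I' = 57: q_1* = 9.5. Change: 9.5 − 6.3333 = 3.1667.

Δq_1* = 3.1667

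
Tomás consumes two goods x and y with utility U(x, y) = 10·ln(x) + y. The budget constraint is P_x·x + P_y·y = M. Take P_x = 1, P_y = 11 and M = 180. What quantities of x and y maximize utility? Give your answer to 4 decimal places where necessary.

MU_x = 10/x, MU_y = 1. Tangency: 10/x = P_x/P_y.
So x*(P_x,P_y) = 10·P_y/P_x, independent of income; and y* = (M − 10·P_y)/P_y.
At the given prices: x* = 10·11/1 = 110, and y* = 6.3636.

x* = 110, y* = 6.3636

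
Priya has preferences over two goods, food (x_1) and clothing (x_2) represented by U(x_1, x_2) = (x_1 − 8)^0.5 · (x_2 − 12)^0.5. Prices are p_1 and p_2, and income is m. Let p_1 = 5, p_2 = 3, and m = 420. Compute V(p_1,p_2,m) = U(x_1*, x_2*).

V = 44.4102

Discretionary income = 420 − 8·5 − 12·3 = 344; x_1* = 8 + 0.5·344/5 = 42.4; x_2* = 12 + 0.5·344/3 = 69.3333.
Utility at the optimum: U(42.4, 69.3333) = 44.4102.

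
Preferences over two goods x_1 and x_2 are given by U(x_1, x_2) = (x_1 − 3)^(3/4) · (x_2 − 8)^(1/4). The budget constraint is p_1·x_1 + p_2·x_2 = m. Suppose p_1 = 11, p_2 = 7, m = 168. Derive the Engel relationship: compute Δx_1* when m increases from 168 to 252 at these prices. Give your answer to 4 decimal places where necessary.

Δx_1* = 5.7273

MRS = 3·(x_2−8)/(x_1−3). Tangency with p_1/p_2 gives x_2−8 = (1/3)·(p_1/p_2)·(x_1−3).
After buying the subsistence bundle (3, 8), a share 0.75 of the remaining income goes to x_1: x_1* = 3 + 0.75·(m − 3p_1 − 8p_2)/p_1.
Discretionary income = 168 − 3·11 − 8·7 = 79; x_1* = 3 + 0.75·79/11 = 8.3864.
At m' = 252: x_1* = 14.1136. Change: 14.1136 − 8.3864 = 5.7273.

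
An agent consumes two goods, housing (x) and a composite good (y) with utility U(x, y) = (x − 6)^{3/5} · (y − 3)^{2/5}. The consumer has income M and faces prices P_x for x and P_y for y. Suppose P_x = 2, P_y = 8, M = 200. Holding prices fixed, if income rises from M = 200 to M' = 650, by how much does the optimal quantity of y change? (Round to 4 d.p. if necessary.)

Δy* = 22.5

Let x' = x−6, y' = y−3. MRS = (3/2)·y'/x' = P_x/P_y.
After buying the subsistence bundle (6, 3), a share 0.6 of the remaining income goes to x: x* = 6 + 0.6·(M − 6P_x − 3P_y)/P_x.
Discretionary income = 200 − 6·2 − 3·8 = 164; y* = 3 + 0.4·164/8 = 11.2.
At M' = 650: y* = 33.7. Change: 33.7 − 11.2 = 22.5.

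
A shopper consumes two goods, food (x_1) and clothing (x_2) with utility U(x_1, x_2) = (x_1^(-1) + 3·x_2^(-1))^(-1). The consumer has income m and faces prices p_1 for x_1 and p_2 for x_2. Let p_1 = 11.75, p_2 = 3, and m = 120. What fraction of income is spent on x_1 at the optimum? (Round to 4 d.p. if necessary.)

Substitute x_2 = (x_2/x_1)·x_1 into the budget: x_1* = m/(p_1 + p_2·(x_2/x_1)).
Numerically x_2/x_1 = 3.427827, so x_1* = 120/(11.75 + 3·3.427827) = 5.4463 and x_2* = 3.427827·5.4463 = 18.6688.
Expenditure on x_1: 11.75·5.4463 = 63.9935; share = 0.5333.

share on x_1 = 0.5333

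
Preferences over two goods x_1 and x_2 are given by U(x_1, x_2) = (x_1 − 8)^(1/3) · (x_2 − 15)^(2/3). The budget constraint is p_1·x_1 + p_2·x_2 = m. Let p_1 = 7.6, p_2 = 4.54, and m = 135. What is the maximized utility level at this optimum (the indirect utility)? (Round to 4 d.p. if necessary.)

V = 0.5988

This is Cobb-Douglas in (x_1−8, x_2−15): tangency gives 1/3·p_2·(x_2−15) = 2/3·p_1·(x_1−8).
After buying the subsistence bundle (8, 15), a share 1/3 of the remaining income goes to x_1: x_1* = 8 + 1/3·(m − 8p_1 − 15p_2)/p_1.
Discretionary income = 135 − 8·7.6 − 15·4.54 = 6.1; x_1* = 8 + 1/3·6.1/7.6 = 8.2675; x_2* = 15 + 2/3·6.1/4.54 = 15.8957.
Utility at the optimum: U(8.2675, 15.8957) = 0.5988.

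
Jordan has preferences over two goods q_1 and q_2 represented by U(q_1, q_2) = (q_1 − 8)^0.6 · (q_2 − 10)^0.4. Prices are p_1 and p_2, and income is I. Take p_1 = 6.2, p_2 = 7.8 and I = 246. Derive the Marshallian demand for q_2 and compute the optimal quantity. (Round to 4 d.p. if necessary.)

q_2* = 16.0718

MRS = (3/2)·(q_2−10)/(q_1−8). Tangency with p_1/p_2 gives q_2−10 = (2/3)·(p_1/p_2)·(q_1−8).
Substituting into the budget: q_1* = 8 + 0.6·(I − 8·p_1 − 10·p_2)/p_1, and q_2* = 10 + 0.4·(…)/p_2.
Discretionary income = 246 − 8·6.2 − 10·7.8 = 118.4; q_2* = 10 + 0.4·118.4/7.8 = 16.0718.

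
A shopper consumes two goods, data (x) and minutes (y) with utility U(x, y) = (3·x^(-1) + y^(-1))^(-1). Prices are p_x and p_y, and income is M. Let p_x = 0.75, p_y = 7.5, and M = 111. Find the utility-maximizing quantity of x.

MU_x ∝ 3·x^(-2), MU_y ∝ y^(-2), so MRS = 3·(y/x)^(2) = p_x/p_y.
Solve for the ratio: y/x = [(1/3)·p_x/p_y]^(0.5).
Substitute y = (y/x)·x into the budget: x* = M/(p_x + p_y·(y/x)).
Numerically y/x = 0.182574, so x* = 111/(0.75 + 7.5·0.182574) = 52.3756.

x* = 52.3756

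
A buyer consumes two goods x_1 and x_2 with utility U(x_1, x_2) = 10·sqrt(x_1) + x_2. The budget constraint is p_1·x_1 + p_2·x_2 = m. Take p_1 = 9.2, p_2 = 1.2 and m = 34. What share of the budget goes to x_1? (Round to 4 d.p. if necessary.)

share on x_1 = 0.1151

Utility is quasi-linear in x_2; the FOC for x_1 is 5/√x_1 = p_1/p_2.
Thus x_1* = (5·p_2/p_1)² — independent of m — with the rest of income spent on x_2.
Plugging in: x_1* = (5·1.2/9.2)² = 0.4253, x_2* = 25.0725.
Expenditure on x_1: 9.2·0.4253 = 3.913; share = 0.1151.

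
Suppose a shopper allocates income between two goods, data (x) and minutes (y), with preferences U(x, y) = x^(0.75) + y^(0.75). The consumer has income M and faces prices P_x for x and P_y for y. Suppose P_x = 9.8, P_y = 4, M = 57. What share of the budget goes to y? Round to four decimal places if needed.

Substitute y = (y/x)·x into the budget: x* = M/(P_x + P_y·(y/x)).
Numerically y/x = 36.030006, so x* = 57/(9.8 + 4·36.030006) = 0.3703 and y* = 36.030006·0.3703 = 13.3427.
Expenditure on y: 4·13.3427 = 53.3708; share = 0.9363.

share on y = 0.9363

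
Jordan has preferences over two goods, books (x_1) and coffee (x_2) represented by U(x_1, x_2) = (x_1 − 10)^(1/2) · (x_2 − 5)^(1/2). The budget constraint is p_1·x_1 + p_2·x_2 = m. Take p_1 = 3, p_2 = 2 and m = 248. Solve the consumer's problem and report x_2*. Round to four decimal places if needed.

x_2* = 57

This is Cobb-Douglas in (x_1−10, x_2−5): tangency gives 0.5·p_2·(x_2−5) = 0.5·p_1·(x_1−10).
Substituting into the budget: x_1* = 10 + 0.5·(m − 10·p_1 − 5·p_2)/p_1, and x_2* = 5 + 0.5·(…)/p_2.
Discretionary income = 248 − 10·3 − 5·2 = 208; x_2* = 5 + 0.5·208/2 = 57.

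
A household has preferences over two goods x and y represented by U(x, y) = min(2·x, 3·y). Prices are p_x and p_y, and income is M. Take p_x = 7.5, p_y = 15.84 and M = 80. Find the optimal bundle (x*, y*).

x* = 4.4297, y* = 2.9531

Leontief preferences: the optimum is at the kink where x/3 = y/2, i.e. y = (2/3)·x.
Budget: p_x·x + p_y·(2/3)·x = M, so (3·p_x + 2·p_y)·x = 3·M.
Demand: x*(p_x,p_y,M) = 3·M/(3·p_x + 2·p_y), y* = 2·M/(3·p_x + 2·p_y).
Here 3·7.5 + 2·15.84 = 54.18, giving x* = 4.4297 and y* = 2.9531.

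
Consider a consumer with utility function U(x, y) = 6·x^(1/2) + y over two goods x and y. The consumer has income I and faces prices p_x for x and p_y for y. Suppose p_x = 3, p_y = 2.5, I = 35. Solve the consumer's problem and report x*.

Utility is quasi-linear in y; the FOC for x is 3/√x = p_x/p_y.
Thus x* = (3·p_y/p_x)² — independent of I — with the rest of income spent on y.
Plugging in: x* = (3·2.5/3)² = 6.25.

x* = 6.25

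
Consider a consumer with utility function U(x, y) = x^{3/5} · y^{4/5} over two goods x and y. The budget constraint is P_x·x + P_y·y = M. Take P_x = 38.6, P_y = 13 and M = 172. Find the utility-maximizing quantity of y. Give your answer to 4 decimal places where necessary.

y* = 7.5604

Demand: x*(P_x,P_y,M) = 3/7·M/P_x and y* = 4/7·M/P_y.
At P_x=38.6, P_y=13, M=172: y* = 4/7·172/13 = 7.5604.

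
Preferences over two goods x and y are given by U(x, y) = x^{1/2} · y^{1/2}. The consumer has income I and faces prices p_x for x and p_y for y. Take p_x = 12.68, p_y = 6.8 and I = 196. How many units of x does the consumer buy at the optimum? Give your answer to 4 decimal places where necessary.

At p_x=12.68, p_y=6.8, I=196: x* = 0.5·196/12.68 = 7.7287.

x* = 7.7287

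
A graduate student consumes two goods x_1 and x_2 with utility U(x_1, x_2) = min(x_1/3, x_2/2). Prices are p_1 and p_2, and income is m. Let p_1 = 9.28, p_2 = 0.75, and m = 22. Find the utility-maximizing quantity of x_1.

Leontief preferences: the optimum is at the kink where x_1/3 = x_2/2, i.e. x_2 = (2/3)·x_1.
Budget: p_1·x_1 + p_2·(2/3)·x_1 = m, so (3·p_1 + 2·p_2)·x_1 = 3·m.
Demand: x_1*(p_1,p_2,m) = 3·m/(3·p_1 + 2·p_2), x_2* = 2·m/(3·p_1 + 2·p_2).
Here 3·9.28 + 2·0.75 = 29.34, giving x_1* = 2.2495.

x_1* = 2.2495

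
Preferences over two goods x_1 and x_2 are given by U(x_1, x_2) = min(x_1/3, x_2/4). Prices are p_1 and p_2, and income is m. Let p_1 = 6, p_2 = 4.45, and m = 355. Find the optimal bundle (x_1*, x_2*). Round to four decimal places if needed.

x_1* = 29.7486, x_2* = 39.6648

With perfect complements, no substitution: consume in ratio x_1:x_2 = 3:4.
Budget: p_1·x_1 + p_2·(4/3)·x_1 = m, so (3·p_1 + 4·p_2)·x_1 = 3·m.
Demand: x_1*(p_1,p_2,m) = 3·m/(3·p_1 + 4·p_2), x_2* = 4·m/(3·p_1 + 4·p_2).
Here 3·6 + 4·4.45 = 35.8, giving x_1* = 29.7486 and x_2* = 39.6648.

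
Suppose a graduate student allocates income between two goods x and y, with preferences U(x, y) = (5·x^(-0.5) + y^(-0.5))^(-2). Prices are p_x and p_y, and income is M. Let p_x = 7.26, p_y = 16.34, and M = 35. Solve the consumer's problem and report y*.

y* = 0.6629

From the CES first-order condition, 5·(y/x)^(1.5) = p_x/p_y.
Solve for the ratio: y/x = [(1/5)·p_x/p_y]^(2/3).
Substitute y = (y/x)·x into the budget: x* = M/(p_x + p_y·(y/x)).
Numerically y/x = 0.199133, so x* = 35/(7.26 + 16.34·0.199133) = 3.3289 and y* = 0.199133·3.3289 = 0.6629.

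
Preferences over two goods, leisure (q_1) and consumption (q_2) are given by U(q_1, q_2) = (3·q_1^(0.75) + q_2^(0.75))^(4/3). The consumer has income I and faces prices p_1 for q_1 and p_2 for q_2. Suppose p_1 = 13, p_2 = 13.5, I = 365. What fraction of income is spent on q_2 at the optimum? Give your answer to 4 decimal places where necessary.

MRS = MU_q_1/MU_q_2 = 3·(q_2/q_1)^(0.25). Set equal to p_1/p_2.
Solve for the ratio: q_2/q_1 = [(1/3)·p_1/p_2]^(4).
With the ratio pinned down, the budget gives q_1* = I/(p_1 + p_2·(q_2/q_1)) and q_2* = (q_2/q_1)·q_1*.
Numerically q_2/q_1 = 0.010616, so q_1* = 365/(13 + 13.5·0.010616) = 27.7708 and q_2* = 0.010616·27.7708 = 0.2948.
Expenditure on q_2: 13.5·0.2948 = 3.9799; share = 0.0109.

share on q_2 = 0.0109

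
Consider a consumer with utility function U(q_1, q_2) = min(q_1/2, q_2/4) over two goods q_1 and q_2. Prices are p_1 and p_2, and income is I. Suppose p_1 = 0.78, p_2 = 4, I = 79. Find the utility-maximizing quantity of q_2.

Leontief preferences: the optimum is at the kink where q_1/2 = q_2/4, i.e. q_2 = 2·q_1.
Budget: p_1·q_1 + p_2·2·q_1 = I, so (2·p_1 + 4·p_2)·q_1 = 2·I.
Demand: q_1*(p_1,p_2,I) = 2·I/(2·p_1 + 4·p_2), q_2* = 4·I/(2·p_1 + 4·p_2).
Here 2·0.78 + 4·4 = 17.56, giving q_2* = 17.9954.

q_2* = 17.9954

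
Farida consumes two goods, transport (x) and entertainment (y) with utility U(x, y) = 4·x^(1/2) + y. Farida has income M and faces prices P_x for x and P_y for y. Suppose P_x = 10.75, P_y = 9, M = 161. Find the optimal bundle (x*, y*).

x* = 2.8037, y* = 14.5401

Solve: √x = 2·P_y/P_x, so x*(P_x,P_y) = (2·P_y/P_x)², and y* = (M − P_x·x*)/P_y.
Plugging in: x* = (2·9/10.75)² = 2.8037, y* = 14.5401.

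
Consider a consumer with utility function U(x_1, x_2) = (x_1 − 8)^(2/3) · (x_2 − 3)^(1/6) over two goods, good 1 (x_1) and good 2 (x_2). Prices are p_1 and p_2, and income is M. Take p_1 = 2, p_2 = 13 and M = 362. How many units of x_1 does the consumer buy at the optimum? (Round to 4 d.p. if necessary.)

This is Cobb-Douglas in (x_1−8, x_2−3): tangency gives 2/3·p_2·(x_2−3) = 1/6·p_1·(x_1−8).
Substituting into the budget: x_1* = 8 + 0.8·(M − 8·p_1 − 3·p_2)/p_1, and x_2* = 3 + 0.2·(…)/p_2.
Discretionary income = 362 − 8·2 − 3·13 = 307; x_1* = 8 + 0.8·307/2 = 130.8.

x_1* = 130.8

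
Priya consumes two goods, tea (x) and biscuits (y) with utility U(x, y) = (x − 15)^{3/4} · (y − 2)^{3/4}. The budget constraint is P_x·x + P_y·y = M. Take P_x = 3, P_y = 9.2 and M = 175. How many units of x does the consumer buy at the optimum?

Let x' = x−15, y' = y−2. MRS = y'/x' = P_x/P_y.
After buying the subsistence bundle (15, 2), a share 0.5 of the remaining income goes to x: x* = 15 + 0.5·(M − 15P_x − 2P_y)/P_x.
Discretionary income = 175 − 15·3 − 2·9.2 = 111.6; x* = 15 + 0.5·111.6/3 = 33.6.

x* = 33.6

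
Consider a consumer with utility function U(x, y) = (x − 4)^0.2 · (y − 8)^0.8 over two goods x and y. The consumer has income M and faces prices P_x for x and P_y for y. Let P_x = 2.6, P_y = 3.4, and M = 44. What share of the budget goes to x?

This is Cobb-Douglas in (x−4, y−8): tangency gives 0.2·P_y·(y−8) = 0.8·P_x·(x−4).
After buying the subsistence bundle (4, 8), a share 0.2 of the remaining income goes to x: x* = 4 + 0.2·(M − 4P_x − 8P_y)/P_x.
Discretionary income = 44 − 4·2.6 − 8·3.4 = 6.4; x* = 4 + 0.2·6.4/2.6 = 4.4923; y* = 8 + 0.8·6.4/3.4 = 9.5059.
Expenditure on x: 2.6·4.4923 = 11.68; share = 0.2655.

share on x = 0.2655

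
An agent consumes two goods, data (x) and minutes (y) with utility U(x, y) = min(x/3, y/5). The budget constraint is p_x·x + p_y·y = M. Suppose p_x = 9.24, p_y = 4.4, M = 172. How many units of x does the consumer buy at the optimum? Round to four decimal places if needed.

Demand: x*(p_x,p_y,M) = 3·M/(3·p_x + 5·p_y), y* = 5·M/(3·p_x + 5·p_y).
Here 3·9.24 + 5·4.4 = 49.72, giving x* = 10.3781.

x* = 10.3781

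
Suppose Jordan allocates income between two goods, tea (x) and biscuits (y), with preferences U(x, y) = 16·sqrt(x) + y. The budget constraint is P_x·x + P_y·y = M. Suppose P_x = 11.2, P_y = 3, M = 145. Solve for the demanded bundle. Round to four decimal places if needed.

Set MRS = P_x/P_y: 8·x^(−1/2) = P_x/P_y.
Solve: √x = 8·P_y/P_x, so x*(P_x,P_y) = (8·P_y/P_x)², and y* = (M − P_x·x*)/P_y.
Plugging in: x* = (8·3/11.2)² = 4.5918, y* = 31.1905.

x* = 4.5918, y* = 31.1905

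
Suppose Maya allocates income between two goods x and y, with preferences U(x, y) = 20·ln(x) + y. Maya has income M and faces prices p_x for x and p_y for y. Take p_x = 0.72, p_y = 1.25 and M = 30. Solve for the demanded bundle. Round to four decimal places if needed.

So x*(p_x,p_y) = 20·p_y/p_x, independent of income; and y* = (M − 20·p_y)/p_y.
At the given prices: x* = 20·1.25/0.72 = 34.7222, and y* = 4.

x* = 34.7222, y* = 4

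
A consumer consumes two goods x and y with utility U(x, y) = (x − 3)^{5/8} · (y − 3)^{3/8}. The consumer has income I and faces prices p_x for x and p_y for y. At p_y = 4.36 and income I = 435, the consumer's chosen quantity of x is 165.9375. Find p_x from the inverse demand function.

This is Cobb-Douglas in (x−3, y−3): tangency gives 0.625·p_y·(y−3) = 0.375·p_x·(x−3).
After buying the subsistence bundle (3, 3), a share 0.625 of the remaining income goes to x: x* = 3 + 0.625·(I − 3p_x − 3p_y)/p_x.
Set x* = 165.9375 in the demand function and solve for p_x: p_x = 1.6.

p_x = 1.6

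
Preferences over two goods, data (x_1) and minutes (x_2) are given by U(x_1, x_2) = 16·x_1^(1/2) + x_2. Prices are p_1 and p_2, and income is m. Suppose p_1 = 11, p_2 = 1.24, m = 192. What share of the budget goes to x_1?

Set MRS = p_1/p_2: 8·x_1^(−1/2) = p_1/p_2.
Thus x_1* = (8·p_2/p_1)² — independent of m — with the rest of income spent on x_2.
Plugging in: x_1* = (8·1.24/11)² = 0.8133, x_2* = 147.6242.
Expenditure on x_1: 11·0.8133 = 8.946; share = 0.0466.

share on x_1 = 0.0466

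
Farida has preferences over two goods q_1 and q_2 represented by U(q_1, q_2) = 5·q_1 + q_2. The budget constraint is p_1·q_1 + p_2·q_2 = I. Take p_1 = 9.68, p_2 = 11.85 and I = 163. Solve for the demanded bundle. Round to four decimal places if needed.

Perfect substitutes: compare marginal utility per dollar. 5/p_1 vs 1/p_2 → 0.5165 vs 0.0844.
q_1 gives more utility per dollar, so spend all income on q_1: q_1* = I/p_1, q_2* = 0.
Numerically: q_1* = 16.8388, q_2* = 0.

q_1* = 16.8388, q_2* = 0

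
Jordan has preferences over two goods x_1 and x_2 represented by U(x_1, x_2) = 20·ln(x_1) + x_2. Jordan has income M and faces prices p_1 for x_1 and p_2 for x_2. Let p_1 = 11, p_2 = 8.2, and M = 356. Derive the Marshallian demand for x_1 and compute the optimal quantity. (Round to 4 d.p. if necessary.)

x_1* = 14.9091

Set MRS = p_1/p_2: (20/x_1)/1 = p_1/p_2.
So x_1*(p_1,p_2) = 20·p_2/p_1, independent of income; and x_2* = (M − 20·p_2)/p_2.
At the given prices: x_1* = 20·8.2/11 = 14.9091.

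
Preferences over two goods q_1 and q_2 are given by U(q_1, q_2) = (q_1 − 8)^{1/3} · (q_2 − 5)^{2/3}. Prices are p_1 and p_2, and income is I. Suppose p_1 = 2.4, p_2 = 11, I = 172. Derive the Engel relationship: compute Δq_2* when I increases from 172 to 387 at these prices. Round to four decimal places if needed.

Δq_2* = 13.0303

This is Cobb-Douglas in (q_1−8, q_2−5): tangency gives 1/3·p_2·(q_2−5) = 2/3·p_1·(q_1−8).
After buying the subsistence bundle (8, 5), a share 1/3 of the remaining income goes to q_1: q_1* = 8 + 1/3·(I − 8p_1 − 5p_2)/p_1.
Discretionary income = 172 − 8·2.4 − 5·11 = 97.8; q_2* = 5 + 2/3·97.8/11 = 10.9273.
At I' = 387: q_2* = 23.9576. Change: 23.9576 − 10.9273 = 13.0303.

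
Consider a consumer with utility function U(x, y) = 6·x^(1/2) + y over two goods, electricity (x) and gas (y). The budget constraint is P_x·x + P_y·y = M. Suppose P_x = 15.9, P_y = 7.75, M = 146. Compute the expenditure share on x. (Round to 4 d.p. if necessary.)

share on x = 0.2329

MU_x = 3/√x, MU_y = 1. Tangency: 3/√x = P_x/P_y.
Solve: √x = 3·P_y/P_x, so x*(P_x,P_y) = (3·P_y/P_x)², and y* = (M − P_x·x*)/P_y.
Plugging in: x* = (3·7.75/15.9)² = 2.1382, y* = 14.4519.
Expenditure on x: 15.9·2.1382 = 33.9976; share = 0.2329.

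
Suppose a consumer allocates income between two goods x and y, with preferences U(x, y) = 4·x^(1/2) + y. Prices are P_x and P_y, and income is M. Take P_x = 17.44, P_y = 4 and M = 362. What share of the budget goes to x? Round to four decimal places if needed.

Plugging in: x* = (2·4/17.44)² = 0.2104, y* = 89.5826.
Expenditure on x: 17.44·0.2104 = 3.6697; share = 0.0101.

share on x = 0.0101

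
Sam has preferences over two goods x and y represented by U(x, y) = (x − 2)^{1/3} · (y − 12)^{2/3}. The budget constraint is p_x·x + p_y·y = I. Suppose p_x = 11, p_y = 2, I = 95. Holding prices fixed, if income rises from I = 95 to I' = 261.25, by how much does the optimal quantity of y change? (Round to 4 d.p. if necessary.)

This is Cobb-Douglas in (x−2, y−12): tangency gives 1/3·p_y·(y−12) = 2/3·p_x·(x−2).
After buying the subsistence bundle (2, 12), a share 1/3 of the remaining income goes to x: x* = 2 + 1/3·(I − 2p_x − 12p_y)/p_x.
Discretionary income = 95 − 2·11 − 12·2 = 49; y* = 12 + 2/3·49/2 = 28.3333.
At I' = 261.25: y* = 83.75. Change: 83.75 − 28.3333 = 55.4167.

Δy* = 55.4167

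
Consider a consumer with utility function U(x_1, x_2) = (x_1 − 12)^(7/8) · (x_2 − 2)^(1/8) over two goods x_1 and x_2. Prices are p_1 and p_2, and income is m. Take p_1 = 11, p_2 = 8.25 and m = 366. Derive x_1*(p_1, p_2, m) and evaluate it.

MRS = 7·(x_2−2)/(x_1−12). Tangency with p_1/p_2 gives x_2−2 = (1/7)·(p_1/p_2)·(x_1−12).
Substituting into the budget: x_1* = 12 + 0.875·(m − 12·p_1 − 2·p_2)/p_1, and x_2* = 2 + 0.125·(…)/p_2.
Discretionary income = 366 − 12·11 − 2·8.25 = 217.5; x_1* = 12 + 0.875·217.5/11 = 29.3011.

x_1* = 29.3011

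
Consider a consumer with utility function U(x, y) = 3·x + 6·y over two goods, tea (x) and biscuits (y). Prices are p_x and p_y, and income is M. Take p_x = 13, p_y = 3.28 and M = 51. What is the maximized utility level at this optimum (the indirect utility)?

y gives more utility per dollar, so spend all income on y: y* = M/p_y, x* = 0.
Numerically: x* = 0, y* = 15.5488.
Utility at the optimum: U(0, 15.5488) = 93.2927.

V = 93.2927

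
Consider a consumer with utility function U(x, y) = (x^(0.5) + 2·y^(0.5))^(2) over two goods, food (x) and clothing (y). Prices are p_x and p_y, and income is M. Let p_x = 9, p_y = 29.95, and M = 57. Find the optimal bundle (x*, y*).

x* = 2.8762, y* = 1.0389

From the CES first-order condition, (1/2)·(y/x)^(0.5) = p_x/p_y.
Solve for the ratio: y/x = [2·p_x/p_y]^(2).
With the ratio pinned down, the budget gives x* = M/(p_x + p_y·(y/x)) and y* = (y/x)·x*.
Numerically y/x = 0.361203, so x* = 57/(9 + 29.95·0.361203) = 2.8762 and y* = 0.361203·2.8762 = 1.0389.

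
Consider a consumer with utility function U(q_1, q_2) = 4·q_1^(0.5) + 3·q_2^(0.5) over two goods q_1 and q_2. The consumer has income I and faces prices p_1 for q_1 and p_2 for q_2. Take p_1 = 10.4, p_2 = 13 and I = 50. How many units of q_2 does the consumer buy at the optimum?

q_2* = 1.1936

From the CES first-order condition, (4/3)·(q_2/q_1)^(0.5) = p_1/p_2.
Solve for the ratio: q_2/q_1 = [(3/4)·p_1/p_2]^(2).
With the ratio pinned down, the budget gives q_1* = I/(p_1 + p_2·(q_2/q_1)) and q_2* = (q_2/q_1)·q_1*.
Numerically q_2/q_1 = 0.36, so q_1* = 50/(10.4 + 13·0.36) = 3.3156 and q_2* = 0.36·3.3156 = 1.1936.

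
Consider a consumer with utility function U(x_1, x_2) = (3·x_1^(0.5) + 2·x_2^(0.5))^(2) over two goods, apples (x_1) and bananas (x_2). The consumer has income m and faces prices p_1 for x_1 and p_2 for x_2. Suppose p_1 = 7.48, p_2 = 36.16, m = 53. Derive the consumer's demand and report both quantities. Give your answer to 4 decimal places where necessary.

With the ratio pinned down, the budget gives x_1* = m/(p_1 + p_2·(x_2/x_1)) and x_2* = (x_2/x_1)·x_1*.
Numerically x_2/x_1 = 0.019018, so x_1* = 53/(7.48 + 36.16·0.019018) = 6.489 and x_2* = 0.019018·6.489 = 0.1234.

x_1* = 6.489, x_2* = 0.1234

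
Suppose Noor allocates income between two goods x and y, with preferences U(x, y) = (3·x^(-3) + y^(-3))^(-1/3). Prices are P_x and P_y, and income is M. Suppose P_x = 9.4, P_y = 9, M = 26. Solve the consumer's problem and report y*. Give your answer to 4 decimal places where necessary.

y* = 1.2243

With the ratio pinned down, the budget gives x* = M/(P_x + P_y·(y/x)) and y* = (y/x)·x*.
Numerically y/x = 0.768141, so x* = 26/(9.4 + 9·0.768141) = 1.5938 and y* = 0.768141·1.5938 = 1.2243.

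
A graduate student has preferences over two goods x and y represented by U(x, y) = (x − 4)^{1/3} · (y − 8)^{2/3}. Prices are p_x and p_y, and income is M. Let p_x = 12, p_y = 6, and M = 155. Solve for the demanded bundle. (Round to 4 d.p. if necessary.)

Let x' = x−4, y' = y−8. MRS = (1/2)·y'/x' = p_x/p_y.
After buying the subsistence bundle (4, 8), a share 1/3 of the remaining income goes to x: x* = 4 + 1/3·(M − 4p_x − 8p_y)/p_x.
Discretionary income = 155 − 4·12 − 8·6 = 59; x* = 4 + 1/3·59/12 = 5.6389; y* = 8 + 2/3·59/6 = 14.5556.

x* = 5.6389, y* = 14.5556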